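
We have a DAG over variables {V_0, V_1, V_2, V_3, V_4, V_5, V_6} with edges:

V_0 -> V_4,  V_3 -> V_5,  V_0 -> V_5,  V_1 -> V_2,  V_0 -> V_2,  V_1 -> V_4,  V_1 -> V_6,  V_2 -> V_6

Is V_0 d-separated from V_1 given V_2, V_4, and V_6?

Enumerating the 3 paths from V_0 to V_1 and testing each for blocking by {V_2, V_4, V_6}:
Path 1: V_0 → V_4 ← V_1
  V_4 is a collider and V_4 is conditioned on, which opens it — no node blocks this path, so it is active.
Path 2: V_0 → V_2 → V_6 ← V_1
  V_2 is a chain here and V_2 is conditioned on, so the path is blocked at V_2.
Path 3: V_0 → V_2 ← V_1
  V_2 is a collider and V_2 is conditioned on, which opens it — no node blocks this path, so it is active.
At least one path is unblocked, so d-separation fails.

No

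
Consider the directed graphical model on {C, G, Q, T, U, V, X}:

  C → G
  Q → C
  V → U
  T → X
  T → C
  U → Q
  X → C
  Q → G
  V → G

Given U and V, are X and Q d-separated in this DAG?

Yes

There are 6 undirected paths between X and Q; checking each against the conditioning set {U, V}:
Path 1: X ← T → C ← Q
  C is a collider here and neither C nor any of its descendants is conditioned on, so the collider stays closed — the path is blocked at C.
Path 2: X ← T → C → G ← Q
  G is a collider here and neither G nor any of its descendants is conditioned on, so the collider stays closed — the path is blocked at G.
Path 3: X ← T → C → G ← V → U → Q
  G is a collider here and neither G nor any of its descendants is conditioned on, so the collider stays closed — the path is blocked at G.
Path 4: X → C ← Q
  C is a collider here and neither C nor any of its descendants is conditioned on, so the collider stays closed — the path is blocked at C.
Path 5: X → C → G ← Q
  G is a collider here and neither G nor any of its descendants is conditioned on, so the collider stays closed — the path is blocked at G.
Path 6: X → C → G ← V → U → Q
  G is a collider here and neither G nor any of its descendants is conditioned on, so the collider stays closed — the path is blocked at G.
Every path is blocked, so X and Q are d-separated given {U, V}.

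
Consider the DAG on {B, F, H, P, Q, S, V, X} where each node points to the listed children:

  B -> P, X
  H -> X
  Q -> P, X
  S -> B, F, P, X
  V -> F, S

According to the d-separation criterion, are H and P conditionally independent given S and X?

No

Enumerating the 5 paths from H to P and testing each for blocking by {S, X}:
Path 1: H → X ← S → P
  S is a fork here and S is conditioned on, so the path is blocked at S.
Path 2: H → X ← S → B → P
  S is a fork here and S is conditioned on, so the path is blocked at S.
Path 3: H → X ← B → P
  X is a collider and X is conditioned on, which opens it; B is a fork and B is not conditioned on — no node blocks this path, so it is active.
Path 4: H → X ← B ← S → P
  S is a fork here and S is conditioned on, so the path is blocked at S.
Path 5: H → X ← Q → P
  X is a collider and X is conditioned on, which opens it; Q is a fork and Q is not conditioned on — no node blocks this path, so it is active.
At least one path is unblocked, so d-separation fails.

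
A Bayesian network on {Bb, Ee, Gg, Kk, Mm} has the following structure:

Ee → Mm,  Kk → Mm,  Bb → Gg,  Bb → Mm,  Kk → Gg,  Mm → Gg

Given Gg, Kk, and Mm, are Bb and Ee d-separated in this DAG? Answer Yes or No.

No

We examine all 3 paths between Bb and Ee:
Path 1: Bb → Gg ← Kk → Mm ← Ee
  Kk is a fork here and Kk is conditioned on, so the path is blocked at Kk.
Path 2: Bb → Gg ← Mm ← Ee
  Mm is a chain here and Mm is conditioned on, so the path is blocked at Mm.
Path 3: Bb → Mm ← Ee
  Mm is a collider and Mm is conditioned on, which opens it — no node blocks this path, so it is active.
Since the path Bb → Mm ← Ee is active, Bb and Ee are not d-separated given {Gg, Kk, Mm}.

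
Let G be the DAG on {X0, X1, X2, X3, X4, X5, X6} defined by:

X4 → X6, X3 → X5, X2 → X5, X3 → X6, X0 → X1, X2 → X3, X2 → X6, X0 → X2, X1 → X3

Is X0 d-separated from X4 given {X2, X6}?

No — X0 and X4 are not d-separated given {X2, X6}.

There are 6 undirected paths between X0 and X4; checking each against the conditioning set {X2, X6}:
Path 1: X0 → X1 → X3 → X5 ← X2 → X6 ← X4
  X5 is a collider here and neither X5 nor any of its descendants is conditioned on, so the collider stays closed — the path is blocked at X5.
Path 2: X0 → X1 → X3 ← X2 → X6 ← X4
  X2 is a fork here and X2 is conditioned on, so the path is blocked at X2.
Path 3: X0 → X1 → X3 → X6 ← X4
  X1 is a chain and X1 is not conditioned on; X3 is a chain and X3 is not conditioned on; X6 is a collider and X6 is conditioned on, which opens it — no node blocks this path, so it is active.
Path 4: X0 → X2 → X5 ← X3 → X6 ← X4
  X2 is a chain here and X2 is conditioned on, so the path is blocked at X2.
Path 5: X0 → X2 → X6 ← X4
  X2 is a chain here and X2 is conditioned on, so the path is blocked at X2.
Path 6: X0 → X2 → X3 → X6 ← X4
  X2 is a chain here and X2 is conditioned on, so the path is blocked at X2.
At least one path is unblocked, so d-separation fails.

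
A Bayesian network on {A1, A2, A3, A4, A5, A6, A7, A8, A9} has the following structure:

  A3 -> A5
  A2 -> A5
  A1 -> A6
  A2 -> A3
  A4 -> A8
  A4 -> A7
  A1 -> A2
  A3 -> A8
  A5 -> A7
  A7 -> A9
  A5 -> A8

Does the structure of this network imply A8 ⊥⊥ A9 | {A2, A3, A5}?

No

There are 4 undirected paths between A8 and A9; checking each against the conditioning set {A2, A3, A5}:
  1. A8 ← A4 → A7 → A9 — A4:fork[open]; A7:chain[open] ⇒ active
  2. A8 ← A5 → A7 → A9 — A5:fork[blocks]; A7:chain[open] ⇒ blocked
  3. A8 ← A3 ← A2 → A5 → A7 → A9 — A3:chain[blocks]; A2:fork[blocks]; A5:chain[blocks]; A7:chain[open] ⇒ blocked
  4. A8 ← A3 → A5 → A7 → A9 — A3:fork[blocks]; A5:chain[blocks]; A7:chain[open] ⇒ blocked
Since the path A8 ← A4 → A7 → A9 is active, A8 and A9 are not d-separated given {A2, A3, A5}.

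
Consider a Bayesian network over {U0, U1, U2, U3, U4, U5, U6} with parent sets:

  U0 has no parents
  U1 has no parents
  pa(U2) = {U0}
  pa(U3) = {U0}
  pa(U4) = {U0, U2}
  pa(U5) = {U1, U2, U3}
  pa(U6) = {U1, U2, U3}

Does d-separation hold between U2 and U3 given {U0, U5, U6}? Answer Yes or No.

We examine all 6 paths between U2 and U3:
Path 1: U2 → U5 ← U1 → U6 ← U3
  U5 is a collider and U5 is conditioned on, which opens it; U1 is a fork and U1 is not conditioned on; U6 is a collider and U6 is conditioned on, which opens it — no node blocks this path, so it is active.
Path 2: U2 → U5 ← U3
  U5 is a collider and U5 is conditioned on, which opens it — no node blocks this path, so it is active.
Path 3: U2 ← U0 → U3
  U0 is a fork here and U0 is conditioned on, so the path is blocked at U0.
Path 4: U2 → U4 ← U0 → U3
  U4 is a collider here and neither U4 nor any of its descendants is conditioned on, so the collider stays closed — the path is blocked at U4.
Path 5: U2 → U6 ← U1 → U5 ← U3
  U6 is a collider and U6 is conditioned on, which opens it; U1 is a fork and U1 is not conditioned on; U5 is a collider and U5 is conditioned on, which opens it — no node blocks this path, so it is active.
Path 6: U2 → U6 ← U3
  U6 is a collider and U6 is conditioned on, which opens it — no node blocks this path, so it is active.
Because an active path exists, U2 and U3 are not d-separated.

No — U2 and U3 are not d-separated given {U0, U5, U6}.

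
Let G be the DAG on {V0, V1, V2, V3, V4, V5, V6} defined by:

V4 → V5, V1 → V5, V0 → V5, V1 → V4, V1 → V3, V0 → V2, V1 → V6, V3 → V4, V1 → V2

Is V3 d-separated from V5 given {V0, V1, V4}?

Yes

6 paths connect V3 and V5; each must be blocked for d-separation to hold:
  1. V3 → V4 → V5 — V4:chain[blocks] ⇒ blocked
  2. V3 → V4 ← V1 → V2 ← V0 → V5 — V4:collider[open]; V1:fork[blocks]; V2:collider[blocks]; V0:fork[blocks] ⇒ blocked
  3. V3 → V4 ← V1 → V5 — V4:collider[open]; V1:fork[blocks] ⇒ blocked
  4. V3 ← V1 → V4 → V5 — V1:fork[blocks]; V4:chain[blocks] ⇒ blocked
  5. V3 ← V1 → V2 ← V0 → V5 — V1:fork[blocks]; V2:collider[blocks]; V0:fork[blocks] ⇒ blocked
  6. V3 ← V1 → V5 — V1:fork[blocks] ⇒ blocked
All paths are blocked; V3 ⊥ V5 | {V0, V1, V4} holds.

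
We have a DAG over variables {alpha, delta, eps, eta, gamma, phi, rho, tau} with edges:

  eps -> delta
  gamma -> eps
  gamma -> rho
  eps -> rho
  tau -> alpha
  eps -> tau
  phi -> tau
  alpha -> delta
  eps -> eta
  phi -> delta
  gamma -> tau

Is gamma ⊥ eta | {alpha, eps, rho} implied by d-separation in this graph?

Yes

There are 5 undirected paths between gamma and eta; checking each against the conditioning set {alpha, eps, rho}:
  1. gamma → eps → eta — eps:chain[blocks] ⇒ blocked
  2. gamma → rho ← eps → eta — rho:collider[open]; eps:fork[blocks] ⇒ blocked
  3. gamma → tau ← eps → eta — tau:collider[open]; eps:fork[blocks] ⇒ blocked
  4. gamma → tau → alpha → delta ← eps → eta — tau:chain[open]; alpha:chain[blocks]; delta:collider[blocks]; eps:fork[blocks] ⇒ blocked
  5. gamma → tau ← phi → delta ← eps → eta — tau:collider[open]; phi:fork[open]; delta:collider[blocks]; eps:fork[blocks] ⇒ blocked
All paths are blocked; gamma ⊥ eta | {alpha, eps, rho} holds.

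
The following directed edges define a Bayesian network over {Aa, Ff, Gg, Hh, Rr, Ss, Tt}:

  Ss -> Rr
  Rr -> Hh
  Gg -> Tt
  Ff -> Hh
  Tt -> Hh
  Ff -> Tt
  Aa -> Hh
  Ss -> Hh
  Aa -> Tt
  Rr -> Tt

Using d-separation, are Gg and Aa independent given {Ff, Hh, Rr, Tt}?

No — Gg and Aa are not d-separated given {Ff, Hh, Rr, Tt}.

Enumerating the 5 paths from Gg to Aa and testing each for blocking by {Ff, Hh, Rr, Tt}:
Path 1: Gg → Tt → Hh ← Aa
  Tt is a chain here and Tt is conditioned on, so the path is blocked at Tt.
Path 2: Gg → Tt ← Rr ← Ss → Hh ← Aa
  Rr is a chain here and Rr is conditioned on, so the path is blocked at Rr.
Path 3: Gg → Tt ← Rr → Hh ← Aa
  Rr is a fork here and Rr is conditioned on, so the path is blocked at Rr.
Path 4: Gg → Tt ← Aa
  Tt is a collider and Tt is conditioned on, which opens it — no node blocks this path, so it is active.
Path 5: Gg → Tt ← Ff → Hh ← Aa
  Ff is a fork here and Ff is conditioned on, so the path is blocked at Ff.
Because an active path exists, Gg and Aa are not d-separated.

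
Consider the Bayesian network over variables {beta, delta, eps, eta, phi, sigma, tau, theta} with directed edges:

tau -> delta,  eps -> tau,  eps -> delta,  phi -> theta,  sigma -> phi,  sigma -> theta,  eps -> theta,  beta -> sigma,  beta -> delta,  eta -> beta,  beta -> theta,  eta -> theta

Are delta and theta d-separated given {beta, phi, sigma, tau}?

There are 6 undirected paths between delta and theta; checking each against the conditioning set {beta, phi, sigma, tau}:
Path 1: delta ← beta → sigma → phi → theta
  beta is a fork here and beta is conditioned on, so the path is blocked at beta.
Path 2: delta ← beta → sigma → theta
  beta is a fork here and beta is conditioned on, so the path is blocked at beta.
Path 3: delta ← beta ← eta → theta
  beta is a chain here and beta is conditioned on, so the path is blocked at beta.
Path 4: delta ← beta → theta
  beta is a fork here and beta is conditioned on, so the path is blocked at beta.
Path 5: delta ← eps → theta
  eps is a fork and eps is not conditioned on — no node blocks this path, so it is active.
Path 6: delta ← tau ← eps → theta
  tau is a chain here and tau is conditioned on, so the path is blocked at tau.
Since the path delta ← eps → theta is active, delta and theta are not d-separated given {beta, phi, sigma, tau}.

No — delta and theta are not d-separated given {beta, phi, sigma, tau}.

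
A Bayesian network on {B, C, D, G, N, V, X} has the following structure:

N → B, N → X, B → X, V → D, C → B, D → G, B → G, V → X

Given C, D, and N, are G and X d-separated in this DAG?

Enumerating the 3 paths from G to X and testing each for blocking by {C, D, N}:
  1. G ← D ← V → X — D:chain[blocks]; V:fork[open] ⇒ blocked
  2. G ← B ← N → X — B:chain[open]; N:fork[blocks] ⇒ blocked
  3. G ← B → X — B:fork[open] ⇒ active
Because an active path exists, G and X are not d-separated.

No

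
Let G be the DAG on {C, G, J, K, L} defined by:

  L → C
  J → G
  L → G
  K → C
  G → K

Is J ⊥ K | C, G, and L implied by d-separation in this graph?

There are 2 undirected paths between J and K; checking each against the conditioning set {C, G, L}:
Path 1: J → G → K
  G is a chain here and G is conditioned on, so the path is blocked at G.
Path 2: J → G ← L → C ← K
  L is a fork here and L is conditioned on, so the path is blocked at L.
Every path is blocked, so J and K are d-separated given {C, G, L}.

Yes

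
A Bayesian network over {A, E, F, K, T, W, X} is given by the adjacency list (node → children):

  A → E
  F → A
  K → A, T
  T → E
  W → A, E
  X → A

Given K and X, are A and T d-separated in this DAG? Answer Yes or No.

There are 3 undirected paths between A and T; checking each against the conditioning set {K, X}:
Path 1: A ← K → T
  K is a fork here and K is conditioned on, so the path is blocked at K.
Path 2: A → E ← T
  E is a collider here and neither E nor any of its descendants is conditioned on, so the collider stays closed — the path is blocked at E.
Path 3: A ← W → E ← T
  E is a collider here and neither E nor any of its descendants is conditioned on, so the collider stays closed — the path is blocked at E.
All paths are blocked; A ⊥ T | {K, X} holds.

Yes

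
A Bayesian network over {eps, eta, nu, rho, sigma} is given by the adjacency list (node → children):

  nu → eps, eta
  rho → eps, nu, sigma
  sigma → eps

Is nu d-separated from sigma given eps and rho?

No

Enumerating the 4 paths from nu to sigma and testing each for blocking by {eps, rho}:
Path 1: nu ← rho → eps ← sigma
  rho is a fork here and rho is conditioned on, so the path is blocked at rho.
Path 2: nu ← rho → sigma
  rho is a fork here and rho is conditioned on, so the path is blocked at rho.
Path 3: nu → eps ← rho → sigma
  rho is a fork here and rho is conditioned on, so the path is blocked at rho.
Path 4: nu → eps ← sigma
  eps is a collider and eps is conditioned on, which opens it — no node blocks this path, so it is active.
Since the path nu → eps ← sigma is active, nu and sigma are not d-separated given {eps, rho}.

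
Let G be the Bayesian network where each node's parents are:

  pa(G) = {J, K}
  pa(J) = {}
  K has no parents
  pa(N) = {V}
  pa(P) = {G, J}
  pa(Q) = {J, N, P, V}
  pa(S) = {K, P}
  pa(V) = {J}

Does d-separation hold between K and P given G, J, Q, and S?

6 paths connect K and P; each must be blocked for d-separation to hold:
  1. K → S ← P — S:collider[open] ⇒ active
  2. K → G → P — G:chain[blocks] ⇒ blocked
  3. K → G ← J → P — G:collider[open]; J:fork[blocks] ⇒ blocked
  4. K → G ← J → Q ← P — G:collider[open]; J:fork[blocks]; Q:collider[open] ⇒ blocked
  5. K → G ← J → V → N → Q ← P — G:collider[open]; J:fork[blocks]; V:chain[open]; N:chain[open]; Q:collider[open] ⇒ blocked
  6. K → G ← J → V → Q ← P — G:collider[open]; J:fork[blocks]; V:chain[open]; Q:collider[open] ⇒ blocked
Because an active path exists, K and P are not d-separated.

No — K and P are not d-separated given {G, J, Q, S}.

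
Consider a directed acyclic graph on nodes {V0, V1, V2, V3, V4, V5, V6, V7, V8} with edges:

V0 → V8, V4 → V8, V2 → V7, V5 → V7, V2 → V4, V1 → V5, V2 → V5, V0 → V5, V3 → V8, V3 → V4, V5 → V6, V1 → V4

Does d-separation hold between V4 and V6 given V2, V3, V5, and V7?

Enumerating the 5 paths from V4 to V6 and testing each for blocking by {V2, V3, V5, V7}:
Path 1: V4 → V8 ← V0 → V5 → V6
  V8 is a collider here and neither V8 nor any of its descendants is conditioned on, so the collider stays closed — the path is blocked at V8.
Path 2: V4 ← V1 → V5 → V6
  V5 is a chain here and V5 is conditioned on, so the path is blocked at V5.
Path 3: V4 ← V3 → V8 ← V0 → V5 → V6
  V3 is a fork here and V3 is conditioned on, so the path is blocked at V3.
Path 4: V4 ← V2 → V5 → V6
  V2 is a fork here and V2 is conditioned on, so the path is blocked at V2.
Path 5: V4 ← V2 → V7 ← V5 → V6
  V2 is a fork here and V2 is conditioned on, so the path is blocked at V2.
Every path is blocked, so V4 and V6 are d-separated given {V2, V3, V5, V7}.

Yes — V4 and V6 are d-separated given {V2, V3, V5, V7}.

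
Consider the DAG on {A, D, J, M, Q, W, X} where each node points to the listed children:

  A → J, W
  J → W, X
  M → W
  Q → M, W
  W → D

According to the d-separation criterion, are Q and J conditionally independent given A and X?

There are 4 undirected paths between Q and J; checking each against the conditioning set {A, X}:
Path 1: Q → M → W ← J
  W is a collider here and neither W nor any of its descendants is conditioned on, so the collider stays closed — the path is blocked at W.
Path 2: Q → M → W ← A → J
  W is a collider here and neither W nor any of its descendants is conditioned on, so the collider stays closed — the path is blocked at W.
Path 3: Q → W ← J
  W is a collider here and neither W nor any of its descendants is conditioned on, so the collider stays closed — the path is blocked at W.
Path 4: Q → W ← A → J
  W is a collider here and neither W nor any of its descendants is conditioned on, so the collider stays closed — the path is blocked at W.
All paths are blocked; Q ⊥ J | {A, X} holds.

Yes — Q and J are d-separated given {A, X}.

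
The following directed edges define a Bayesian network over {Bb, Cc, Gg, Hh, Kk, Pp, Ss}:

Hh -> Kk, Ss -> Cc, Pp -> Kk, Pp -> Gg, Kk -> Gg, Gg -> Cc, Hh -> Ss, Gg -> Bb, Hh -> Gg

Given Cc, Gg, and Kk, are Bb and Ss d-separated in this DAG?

Yes — Bb and Ss are d-separated given {Cc, Gg, Kk}.

Enumerating the 4 paths from Bb to Ss and testing each for blocking by {Cc, Gg, Kk}:
Path 1: Bb ← Gg ← Kk ← Hh → Ss
  Gg is a chain here and Gg is conditioned on, so the path is blocked at Gg.
Path 2: Bb ← Gg ← Hh → Ss
  Gg is a chain here and Gg is conditioned on, so the path is blocked at Gg.
Path 3: Bb ← Gg ← Pp → Kk ← Hh → Ss
  Gg is a chain here and Gg is conditioned on, so the path is blocked at Gg.
Path 4: Bb ← Gg → Cc ← Ss
  Gg is a fork here and Gg is conditioned on, so the path is blocked at Gg.
Since every path is blocked, d-separation holds.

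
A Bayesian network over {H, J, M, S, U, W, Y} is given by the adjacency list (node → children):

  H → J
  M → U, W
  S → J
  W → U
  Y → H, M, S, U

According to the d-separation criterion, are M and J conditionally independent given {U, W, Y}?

Yes

Enumerating the 6 paths from M to J and testing each for blocking by {U, W, Y}:
Path 1: M → U ← Y → H → J
  Y is a fork here and Y is conditioned on, so the path is blocked at Y.
Path 2: M → U ← Y → S → J
  Y is a fork here and Y is conditioned on, so the path is blocked at Y.
Path 3: M ← Y → H → J
  Y is a fork here and Y is conditioned on, so the path is blocked at Y.
Path 4: M ← Y → S → J
  Y is a fork here and Y is conditioned on, so the path is blocked at Y.
Path 5: M → W → U ← Y → H → J
  W is a chain here and W is conditioned on, so the path is blocked at W.
Path 6: M → W → U ← Y → S → J
  W is a chain here and W is conditioned on, so the path is blocked at W.
Since every path is blocked, d-separation holds.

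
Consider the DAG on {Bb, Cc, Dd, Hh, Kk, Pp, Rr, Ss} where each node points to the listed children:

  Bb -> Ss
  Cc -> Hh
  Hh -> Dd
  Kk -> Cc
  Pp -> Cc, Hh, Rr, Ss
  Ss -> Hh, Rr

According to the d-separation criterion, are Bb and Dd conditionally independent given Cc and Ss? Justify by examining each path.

No

Enumerating the 5 paths from Bb to Dd and testing each for blocking by {Cc, Ss}:
  1. Bb → Ss ← Pp → Hh → Dd — Ss:collider[open]; Pp:fork[open]; Hh:chain[open] ⇒ active
  2. Bb → Ss ← Pp → Cc → Hh → Dd — Ss:collider[open]; Pp:fork[open]; Cc:chain[blocks]; Hh:chain[open] ⇒ blocked
  3. Bb → Ss → Hh → Dd — Ss:chain[blocks]; Hh:chain[open] ⇒ blocked
  4. Bb → Ss → Rr ← Pp → Hh → Dd — Ss:chain[blocks]; Rr:collider[blocks]; Pp:fork[open]; Hh:chain[open] ⇒ blocked
  5. Bb → Ss → Rr ← Pp → Cc → Hh → Dd — Ss:chain[blocks]; Rr:collider[blocks]; Pp:fork[open]; Cc:chain[blocks]; Hh:chain[open] ⇒ blocked
At least one path is unblocked, so d-separation fails.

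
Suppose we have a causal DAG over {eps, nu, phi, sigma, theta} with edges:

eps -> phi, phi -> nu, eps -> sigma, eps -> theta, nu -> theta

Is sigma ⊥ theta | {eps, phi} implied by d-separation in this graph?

There are 2 undirected paths between sigma and theta; checking each against the conditioning set {eps, phi}:
  1. sigma ← eps → phi → nu → theta — eps:fork[blocks]; phi:chain[blocks]; nu:chain[open] ⇒ blocked
  2. sigma ← eps → theta — eps:fork[blocks] ⇒ blocked
Every path is blocked, so sigma and theta are d-separated given {eps, phi}.

Yes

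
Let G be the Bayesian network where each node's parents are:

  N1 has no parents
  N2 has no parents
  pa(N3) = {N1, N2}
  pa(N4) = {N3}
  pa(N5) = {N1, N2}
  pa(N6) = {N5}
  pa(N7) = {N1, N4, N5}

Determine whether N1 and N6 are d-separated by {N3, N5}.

Enumerating the 5 paths from N1 to N6 and testing each for blocking by {N3, N5}:
Path 1: N1 → N3 → N4 → N7 ← N5 → N6
  N3 is a chain here and N3 is conditioned on, so the path is blocked at N3.
Path 2: N1 → N3 ← N2 → N5 → N6
  N5 is a chain here and N5 is conditioned on, so the path is blocked at N5.
Path 3: N1 → N7 ← N4 ← N3 ← N2 → N5 → N6
  N7 is a collider here and neither N7 nor any of its descendants is conditioned on, so the collider stays closed — the path is blocked at N7.
Path 4: N1 → N7 ← N5 → N6
  N7 is a collider here and neither N7 nor any of its descendants is conditioned on, so the collider stays closed — the path is blocked at N7.
Path 5: N1 → N5 → N6
  N5 is a chain here and N5 is conditioned on, so the path is blocked at N5.
All paths are blocked; N1 ⊥ N6 | {N3, N5} holds.

Yes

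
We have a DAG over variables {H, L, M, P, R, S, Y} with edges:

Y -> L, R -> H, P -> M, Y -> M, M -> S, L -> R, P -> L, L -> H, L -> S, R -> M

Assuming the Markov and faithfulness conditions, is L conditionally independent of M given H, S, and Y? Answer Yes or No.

Enumerating the 5 paths from L to M and testing each for blocking by {H, S, Y}:
  1. L → H ← R → M — H:collider[open]; R:fork[open] ⇒ active
  2. L ← P → M — P:fork[open] ⇒ active
  3. L → R → M — R:chain[open] ⇒ active
  4. L → S ← M — S:collider[open] ⇒ active
  5. L ← Y → M — Y:fork[blocks] ⇒ blocked
At least one path is unblocked, so d-separation fails.

No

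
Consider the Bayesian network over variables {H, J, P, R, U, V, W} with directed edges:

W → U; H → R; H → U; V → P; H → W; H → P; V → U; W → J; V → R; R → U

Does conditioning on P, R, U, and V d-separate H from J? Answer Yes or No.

No

There are 6 undirected paths between H and J; checking each against the conditioning set {P, R, U, V}:
Path 1: H → W → J
  W is a chain and W is not conditioned on — no node blocks this path, so it is active.
Path 2: H → R → U ← W → J
  R is a chain here and R is conditioned on, so the path is blocked at R.
Path 3: H → R ← V → U ← W → J
  V is a fork here and V is conditioned on, so the path is blocked at V.
Path 4: H → U ← W → J
  U is a collider and U is conditioned on, which opens it; W is a fork and W is not conditioned on — no node blocks this path, so it is active.
Path 5: H → P ← V → R → U ← W → J
  V is a fork here and V is conditioned on, so the path is blocked at V.
Path 6: H → P ← V → U ← W → J
  V is a fork here and V is conditioned on, so the path is blocked at V.
At least one path is unblocked, so d-separation fails.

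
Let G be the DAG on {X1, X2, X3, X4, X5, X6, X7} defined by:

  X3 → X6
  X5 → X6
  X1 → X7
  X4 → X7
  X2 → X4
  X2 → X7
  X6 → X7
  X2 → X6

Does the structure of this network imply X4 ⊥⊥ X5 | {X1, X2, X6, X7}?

There are 4 undirected paths between X4 and X5; checking each against the conditioning set {X1, X2, X6, X7}:
Path 1: X4 → X7 ← X2 → X6 ← X5
  X2 is a fork here and X2 is conditioned on, so the path is blocked at X2.
Path 2: X4 → X7 ← X6 ← X5
  X6 is a chain here and X6 is conditioned on, so the path is blocked at X6.
Path 3: X4 ← X2 → X7 ← X6 ← X5
  X2 is a fork here and X2 is conditioned on, so the path is blocked at X2.
Path 4: X4 ← X2 → X6 ← X5
  X2 is a fork here and X2 is conditioned on, so the path is blocked at X2.
Every path is blocked, so X4 and X5 are d-separated given {X1, X2, X6, X7}.

Yes — X4 and X5 are d-separated given {X1, X2, X6, X7}.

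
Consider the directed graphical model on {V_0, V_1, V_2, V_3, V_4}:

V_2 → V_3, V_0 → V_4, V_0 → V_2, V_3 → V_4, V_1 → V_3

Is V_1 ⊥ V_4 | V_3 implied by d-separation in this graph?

We examine all 2 paths between V_1 and V_4:
Path 1: V_1 → V_3 ← V_2 ← V_0 → V_4
  V_3 is a collider and V_3 is conditioned on, which opens it; V_2 is a chain and V_2 is not conditioned on; V_0 is a fork and V_0 is not conditioned on — no node blocks this path, so it is active.
Path 2: V_1 → V_3 → V_4
  V_3 is a chain here and V_3 is conditioned on, so the path is blocked at V_3.
Because an active path exists, V_1 and V_4 are not d-separated.

No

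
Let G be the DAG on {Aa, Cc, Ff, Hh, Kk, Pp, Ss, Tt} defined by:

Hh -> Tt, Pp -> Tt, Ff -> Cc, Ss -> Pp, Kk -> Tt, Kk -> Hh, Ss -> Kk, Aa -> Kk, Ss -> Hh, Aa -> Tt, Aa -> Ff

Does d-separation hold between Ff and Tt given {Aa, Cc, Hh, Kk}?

There are 6 undirected paths between Ff and Tt; checking each against the conditioning set {Aa, Cc, Hh, Kk}:
Path 1: Ff ← Aa → Tt
  Aa is a fork here and Aa is conditioned on, so the path is blocked at Aa.
Path 2: Ff ← Aa → Kk → Tt
  Aa is a fork here and Aa is conditioned on, so the path is blocked at Aa.
Path 3: Ff ← Aa → Kk → Hh → Tt
  Aa is a fork here and Aa is conditioned on, so the path is blocked at Aa.
Path 4: Ff ← Aa → Kk → Hh ← Ss → Pp → Tt
  Aa is a fork here and Aa is conditioned on, so the path is blocked at Aa.
Path 5: Ff ← Aa → Kk ← Ss → Hh → Tt
  Aa is a fork here and Aa is conditioned on, so the path is blocked at Aa.
Path 6: Ff ← Aa → Kk ← Ss → Pp → Tt
  Aa is a fork here and Aa is conditioned on, so the path is blocked at Aa.
Since every path is blocked, d-separation holds.

Yes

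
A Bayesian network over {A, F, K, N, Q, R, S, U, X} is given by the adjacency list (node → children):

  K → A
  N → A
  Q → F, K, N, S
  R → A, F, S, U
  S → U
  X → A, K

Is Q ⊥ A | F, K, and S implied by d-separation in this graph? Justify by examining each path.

6 paths connect Q and A; each must be blocked for d-separation to hold:
Path 1: Q → S → U ← R → A
  S is a chain here and S is conditioned on, so the path is blocked at S.
Path 2: Q → S ← R → A
  S is a collider and S is conditioned on, which opens it; R is a fork and R is not conditioned on — no node blocks this path, so it is active.
Path 3: Q → N → A
  N is a chain and N is not conditioned on — no node blocks this path, so it is active.
Path 4: Q → K → A
  K is a chain here and K is conditioned on, so the path is blocked at K.
Path 5: Q → K ← X → A
  K is a collider and K is conditioned on, which opens it; X is a fork and X is not conditioned on — no node blocks this path, so it is active.
Path 6: Q → F ← R → A
  F is a collider and F is conditioned on, which opens it; R is a fork and R is not conditioned on — no node blocks this path, so it is active.
Because an active path exists, Q and A are not d-separated.

No — Q and A are not d-separated given {F, K, S}.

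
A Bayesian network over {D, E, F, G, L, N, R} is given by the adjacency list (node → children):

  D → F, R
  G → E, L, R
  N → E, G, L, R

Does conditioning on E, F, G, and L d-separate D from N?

There are 4 undirected paths between D and N; checking each against the conditioning set {E, F, G, L}:
Path 1: D → R ← N
  R is a collider here and neither R nor any of its descendants is conditioned on, so the collider stays closed — the path is blocked at R.
Path 2: D → R ← G ← N
  R is a collider here and neither R nor any of its descendants is conditioned on, so the collider stays closed — the path is blocked at R.
Path 3: D → R ← G → L ← N
  R is a collider here and neither R nor any of its descendants is conditioned on, so the collider stays closed — the path is blocked at R.
Path 4: D → R ← G → E ← N
  R is a collider here and neither R nor any of its descendants is conditioned on, so the collider stays closed — the path is blocked at R.
Every path is blocked, so D and N are d-separated given {E, F, G, L}.

Yes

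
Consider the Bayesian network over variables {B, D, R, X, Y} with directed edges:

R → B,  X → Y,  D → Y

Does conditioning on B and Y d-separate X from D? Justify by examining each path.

Only one path connects X and D:
  1. X → Y ← D — Y:collider[open] ⇒ active
At least one path is unblocked, so d-separation fails.

No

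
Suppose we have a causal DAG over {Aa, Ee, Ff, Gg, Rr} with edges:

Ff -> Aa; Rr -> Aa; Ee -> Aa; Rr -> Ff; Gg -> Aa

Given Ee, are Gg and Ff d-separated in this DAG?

Yes

Enumerating the 2 paths from Gg to Ff and testing each for blocking by {Ee}:
  1. Gg → Aa ← Rr → Ff — Aa:collider[blocks]; Rr:fork[open] ⇒ blocked
  2. Gg → Aa ← Ff — Aa:collider[blocks] ⇒ blocked
All paths are blocked; Gg ⊥ Ff | {Ee} holds.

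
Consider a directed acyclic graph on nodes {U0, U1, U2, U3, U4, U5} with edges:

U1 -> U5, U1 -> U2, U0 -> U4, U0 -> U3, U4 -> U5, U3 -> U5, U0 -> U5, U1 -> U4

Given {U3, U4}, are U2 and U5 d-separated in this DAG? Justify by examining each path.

Enumerating the 4 paths from U2 to U5 and testing each for blocking by {U3, U4}:
  1. U2 ← U1 → U4 ← U0 → U3 → U5 — U1:fork[open]; U4:collider[open]; U0:fork[open]; U3:chain[blocks] ⇒ blocked
  2. U2 ← U1 → U4 ← U0 → U5 — U1:fork[open]; U4:collider[open]; U0:fork[open] ⇒ active
  3. U2 ← U1 → U4 → U5 — U1:fork[open]; U4:chain[blocks] ⇒ blocked
  4. U2 ← U1 → U5 — U1:fork[open] ⇒ active
Since the path U2 ← U1 → U4 ← U0 → U5 is active, U2 and U5 are not d-separated given {U3, U4}.

No — U2 and U5 are not d-separated given {U3, U4}.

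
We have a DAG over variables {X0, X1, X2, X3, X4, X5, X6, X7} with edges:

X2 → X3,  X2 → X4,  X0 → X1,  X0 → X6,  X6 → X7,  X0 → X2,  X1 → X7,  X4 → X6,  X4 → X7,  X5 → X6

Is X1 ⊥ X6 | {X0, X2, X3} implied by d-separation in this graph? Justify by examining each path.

Yes

Enumerating the 6 paths from X1 to X6 and testing each for blocking by {X0, X2, X3}:
Path 1: X1 ← X0 → X6
  X0 is a fork here and X0 is conditioned on, so the path is blocked at X0.
Path 2: X1 ← X0 → X2 → X4 → X6
  X0 is a fork here and X0 is conditioned on, so the path is blocked at X0.
Path 3: X1 ← X0 → X2 → X4 → X7 ← X6
  X0 is a fork here and X0 is conditioned on, so the path is blocked at X0.
Path 4: X1 → X7 ← X4 → X6
  X7 is a collider here and neither X7 nor any of its descendants is conditioned on, so the collider stays closed — the path is blocked at X7.
Path 5: X1 → X7 ← X4 ← X2 ← X0 → X6
  X7 is a collider here and neither X7 nor any of its descendants is conditioned on, so the collider stays closed — the path is blocked at X7.
Path 6: X1 → X7 ← X6
  X7 is a collider here and neither X7 nor any of its descendants is conditioned on, so the collider stays closed — the path is blocked at X7.
All paths are blocked; X1 ⊥ X6 | {X0, X2, X3} holds.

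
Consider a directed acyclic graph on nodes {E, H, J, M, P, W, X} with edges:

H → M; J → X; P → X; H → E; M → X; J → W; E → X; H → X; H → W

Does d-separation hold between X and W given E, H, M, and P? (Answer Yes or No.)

No — X and W are not d-separated given {E, H, M, P}.

Enumerating the 4 paths from X to W and testing each for blocking by {E, H, M, P}:
  1. X ← M ← H → W — M:chain[blocks]; H:fork[blocks] ⇒ blocked
  2. X ← J → W — J:fork[open] ⇒ active
  3. X ← E ← H → W — E:chain[blocks]; H:fork[blocks] ⇒ blocked
  4. X ← H → W — H:fork[blocks] ⇒ blocked
Since the path X ← J → W is active, X and W are not d-separated given {E, H, M, P}.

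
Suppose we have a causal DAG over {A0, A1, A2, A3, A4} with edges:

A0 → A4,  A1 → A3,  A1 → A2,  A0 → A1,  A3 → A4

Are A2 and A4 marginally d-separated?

2 paths connect A2 and A4; each must be blocked for d-separation to hold:
  1. A2 ← A1 ← A0 → A4 — A1:chain[open]; A0:fork[open] ⇒ active
  2. A2 ← A1 → A3 → A4 — A1:fork[open]; A3:chain[open] ⇒ active
Because an active path exists, A2 and A4 are not d-separated.

No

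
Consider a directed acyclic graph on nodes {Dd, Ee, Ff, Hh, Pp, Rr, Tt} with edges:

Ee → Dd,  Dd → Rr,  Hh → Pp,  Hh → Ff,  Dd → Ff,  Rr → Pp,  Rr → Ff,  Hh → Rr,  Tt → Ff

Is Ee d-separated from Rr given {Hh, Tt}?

Enumerating the 4 paths from Ee to Rr and testing each for blocking by {Hh, Tt}:
Path 1: Ee → Dd → Ff ← Rr
  Ff is a collider here and neither Ff nor any of its descendants is conditioned on, so the collider stays closed — the path is blocked at Ff.
Path 2: Ee → Dd → Ff ← Hh → Rr
  Ff is a collider here and neither Ff nor any of its descendants is conditioned on, so the collider stays closed — the path is blocked at Ff.
Path 3: Ee → Dd → Ff ← Hh → Pp ← Rr
  Ff is a collider here and neither Ff nor any of its descendants is conditioned on, so the collider stays closed — the path is blocked at Ff.
Path 4: Ee → Dd → Rr
  Dd is a chain and Dd is not conditioned on — no node blocks this path, so it is active.
At least one path is unblocked, so d-separation fails.

No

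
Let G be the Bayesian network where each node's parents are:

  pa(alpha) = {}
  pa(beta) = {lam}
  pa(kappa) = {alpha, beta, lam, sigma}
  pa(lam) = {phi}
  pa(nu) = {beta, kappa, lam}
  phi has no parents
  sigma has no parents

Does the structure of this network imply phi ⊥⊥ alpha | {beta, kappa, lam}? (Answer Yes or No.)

Yes

We examine all 5 paths between phi and alpha:
  1. phi → lam → nu ← kappa ← alpha — lam:chain[blocks]; nu:collider[blocks]; kappa:chain[blocks] ⇒ blocked
  2. phi → lam → nu ← beta → kappa ← alpha — lam:chain[blocks]; nu:collider[blocks]; beta:fork[blocks]; kappa:collider[open] ⇒ blocked
  3. phi → lam → kappa ← alpha — lam:chain[blocks]; kappa:collider[open] ⇒ blocked
  4. phi → lam → beta → nu ← kappa ← alpha — lam:chain[blocks]; beta:chain[blocks]; nu:collider[blocks]; kappa:chain[blocks] ⇒ blocked
  5. phi → lam → beta → kappa ← alpha — lam:chain[blocks]; beta:chain[blocks]; kappa:collider[open] ⇒ blocked
Every path is blocked, so phi and alpha are d-separated given {beta, kappa, lam}.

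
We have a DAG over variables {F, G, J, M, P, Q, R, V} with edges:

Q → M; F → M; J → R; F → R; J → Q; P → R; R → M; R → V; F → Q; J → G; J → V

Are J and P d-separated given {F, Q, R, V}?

We examine all 6 paths between J and P:
Path 1: J → R ← P
  R is a collider and R is conditioned on, which opens it — no node blocks this path, so it is active.
Path 2: J → V ← R ← P
  R is a chain here and R is conditioned on, so the path is blocked at R.
Path 3: J → Q → M ← R ← P
  Q is a chain here and Q is conditioned on, so the path is blocked at Q.
Path 4: J → Q → M ← F → R ← P
  Q is a chain here and Q is conditioned on, so the path is blocked at Q.
Path 5: J → Q ← F → M ← R ← P
  F is a fork here and F is conditioned on, so the path is blocked at F.
Path 6: J → Q ← F → R ← P
  F is a fork here and F is conditioned on, so the path is blocked at F.
Since the path J → R ← P is active, J and P are not d-separated given {F, Q, R, V}.

No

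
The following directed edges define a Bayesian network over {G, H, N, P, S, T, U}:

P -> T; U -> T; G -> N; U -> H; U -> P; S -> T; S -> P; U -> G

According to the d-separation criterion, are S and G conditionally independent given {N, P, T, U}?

We examine all 4 paths between S and G:
Path 1: S → P ← U → G
  U is a fork here and U is conditioned on, so the path is blocked at U.
Path 2: S → P → T ← U → G
  P is a chain here and P is conditioned on, so the path is blocked at P.
Path 3: S → T ← P ← U → G
  P is a chain here and P is conditioned on, so the path is blocked at P.
Path 4: S → T ← U → G
  U is a fork here and U is conditioned on, so the path is blocked at U.
Since every path is blocked, d-separation holds.

Yes — S and G are d-separated given {N, P, T, U}.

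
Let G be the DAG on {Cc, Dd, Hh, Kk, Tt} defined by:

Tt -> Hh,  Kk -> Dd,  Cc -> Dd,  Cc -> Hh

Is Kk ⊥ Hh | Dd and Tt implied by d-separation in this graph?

The only undirected path from Kk to Hh is:
Path 1: Kk → Dd ← Cc → Hh
  Dd is a collider and Dd is conditioned on, which opens it; Cc is a fork and Cc is not conditioned on — no node blocks this path, so it is active.
At least one path is unblocked, so d-separation fails.

No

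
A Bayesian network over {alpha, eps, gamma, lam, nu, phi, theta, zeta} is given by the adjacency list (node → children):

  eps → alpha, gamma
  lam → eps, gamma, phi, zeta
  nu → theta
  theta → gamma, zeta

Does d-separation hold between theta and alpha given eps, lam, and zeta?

Enumerating the 4 paths from theta to alpha and testing each for blocking by {eps, lam, zeta}:
Path 1: theta → gamma ← eps → alpha
  gamma is a collider here and neither gamma nor any of its descendants is conditioned on, so the collider stays closed — the path is blocked at gamma.
Path 2: theta → gamma ← lam → eps → alpha
  gamma is a collider here and neither gamma nor any of its descendants is conditioned on, so the collider stays closed — the path is blocked at gamma.
Path 3: theta → zeta ← lam → gamma ← eps → alpha
  lam is a fork here and lam is conditioned on, so the path is blocked at lam.
Path 4: theta → zeta ← lam → eps → alpha
  lam is a fork here and lam is conditioned on, so the path is blocked at lam.
Every path is blocked, so theta and alpha are d-separated given {eps, lam, zeta}.

Yes — theta and alpha are d-separated given {eps, lam, zeta}.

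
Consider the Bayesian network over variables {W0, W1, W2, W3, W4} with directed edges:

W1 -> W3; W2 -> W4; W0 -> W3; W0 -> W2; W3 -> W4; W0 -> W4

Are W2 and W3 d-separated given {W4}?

There are 4 undirected paths between W2 and W3; checking each against the conditioning set {W4}:
  1. W2 ← W0 → W3 — W0:fork[open] ⇒ active
  2. W2 ← W0 → W4 ← W3 — W0:fork[open]; W4:collider[open] ⇒ active
  3. W2 → W4 ← W3 — W4:collider[open] ⇒ active
  4. W2 → W4 ← W0 → W3 — W4:collider[open]; W0:fork[open] ⇒ active
Because an active path exists, W2 and W3 are not d-separated.

No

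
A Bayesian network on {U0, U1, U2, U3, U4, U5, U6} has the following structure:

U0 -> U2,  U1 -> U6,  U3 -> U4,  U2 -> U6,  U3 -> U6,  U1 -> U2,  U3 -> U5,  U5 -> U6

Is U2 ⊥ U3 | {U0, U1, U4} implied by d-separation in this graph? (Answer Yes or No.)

Yes

We examine all 4 paths between U2 and U3:
Path 1: U2 ← U1 → U6 ← U5 ← U3
  U1 is a fork here and U1 is conditioned on, so the path is blocked at U1.
Path 2: U2 ← U1 → U6 ← U3
  U1 is a fork here and U1 is conditioned on, so the path is blocked at U1.
Path 3: U2 → U6 ← U5 ← U3
  U6 is a collider here and neither U6 nor any of its descendants is conditioned on, so the collider stays closed — the path is blocked at U6.
Path 4: U2 → U6 ← U3
  U6 is a collider here and neither U6 nor any of its descendants is conditioned on, so the collider stays closed — the path is blocked at U6.
Since every path is blocked, d-separation holds.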